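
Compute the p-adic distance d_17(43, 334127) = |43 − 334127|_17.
d_17(43, 334127) = 1/83521

Step 1 — x − y = 43 − 334127 = -334084. Step 2 — v_17(-334084) = 4 (factor: -334084 = −(17^4 · 4); the sign does not affect v_p). Step 3 — |x − y|_17 = 17^{-4} = 1/83521.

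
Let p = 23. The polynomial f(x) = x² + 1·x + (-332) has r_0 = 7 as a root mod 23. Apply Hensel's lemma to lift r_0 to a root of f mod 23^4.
r_3 = 229294 (mod 279841)

Hensel: r_{i+1} = r_i − f(r_i)·(f′(r_i))^{-1} mod 23^{i+2}, f′(x) = 2x + 1. Iterate:
  r_0 = 7 (mod 23)
  r_1 = 237 (mod 529)
  r_2 = 10288 (mod 12167)
  r_3 = 229294 (mod 279841)
Final: r = 229294 satisfies f(r) ≡ 0 mod 23^4.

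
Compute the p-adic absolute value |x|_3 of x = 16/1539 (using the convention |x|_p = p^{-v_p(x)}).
|16/1539|_3 = 81

Step 1 — compute v_3(x) by factoring powers of 3 out of the numerator and denominator: v_3(16/1539) = -4. Step 2 — apply |x|_p = p^{-v_p(x)} = 3^{4} = 81.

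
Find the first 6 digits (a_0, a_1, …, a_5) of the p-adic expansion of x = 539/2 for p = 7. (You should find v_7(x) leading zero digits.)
(a_0, …, a_5) = (0, 0, 2, 4, 3, 3)

v_7(539/2) = 2, so a_0 = ... = a_1 = 0. Factor out: x = 7^2 · u with u = 11/2 a unit in ℤ_7. Expand u iteratively via a_{v+i} = u_i mod 7, u_{i+1} = (u_i − a_{v+i})/7:
  u_0 = 11/2;  a_2 = 2;  u_1 = (u_0 − 2)/7 = 1/2
  u_1 = 1/2;  a_3 = 4;  u_2 = (u_1 − 4)/7 = -1/2
  u_2 = -1/2;  a_4 = 3;  u_3 = (u_2 − 3)/7 = -1/2
  u_3 = -1/2;  a_5 = 3;  u_4 = (u_3 − 3)/7 = -1/2
Digits: (0, 0, 2, 4, 3, 3).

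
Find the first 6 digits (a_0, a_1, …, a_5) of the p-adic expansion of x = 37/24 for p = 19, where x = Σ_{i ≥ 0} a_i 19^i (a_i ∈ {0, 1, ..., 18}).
(a_0, …, a_5) = (15, 8, 13, 8, 13, 8)

v_19(37/24) = 0 (numerator and denominator both coprime to 19), so x ∈ ℤ_19^×. Compute digits iteratively via a_i = x_i mod 19, x_{i+1} = (x_i − a_i)/19, with x_0 = x:
  x_0 = 37/24;  a_0 = 15;  x_1 = (x_0 − 15)/19 = -17/24
  x_1 = -17/24;  a_1 = 8;  x_2 = (x_1 − 8)/19 = -11/24
  x_2 = -11/24;  a_2 = 13;  x_3 = (x_2 − 13)/19 = -17/24
  x_3 = -17/24;  a_3 = 8;  x_4 = (x_3 − 8)/19 = -11/24
  x_4 = -11/24;  a_4 = 13;  x_5 = (x_4 − 13)/19 = -17/24
  x_5 = -17/24;  a_5 = 8;  x_6 = (x_5 − 8)/19 = -11/24
Digits: (15, 8, 13, 8, 13, 8).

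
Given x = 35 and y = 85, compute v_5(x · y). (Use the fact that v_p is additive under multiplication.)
v_5(2975) = 2

v_p(x) = 1 (factor: 35 = 5^1 · 7); v_p(y) = 1 (factor: 85 = 5^1 · 17). Additivity: v_p(xy) = v_p(x) + v_p(y) = 1 + 1 = 2. (Direct check: xy = 2975 = 5^2 · (119).)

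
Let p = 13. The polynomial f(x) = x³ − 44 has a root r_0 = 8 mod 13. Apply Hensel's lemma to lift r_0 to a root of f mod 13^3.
r_2 = 671 (mod 2197)

Hensel: r_{i+1} = r_i − f(r_i)/f′(r_i) mod 13^{i+2}, where f′(x) = 3x². Iterate:
  r_0 = 8 (mod 13)
  r_1 = 164 (mod 169)
  r_2 = 671 (mod 2197)
Final: r = 671 with f(r) ≡ 0 mod 13^3.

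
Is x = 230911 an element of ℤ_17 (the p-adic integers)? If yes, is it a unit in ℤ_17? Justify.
x ∈ ℤ_17 but not a unit; v_17(x) = 3 > 0

ℤ_17 = {x ∈ ℚ_17 : v_17(x) ≥ 0} and ℤ_17^× = {x ∈ ℤ_17 : v_17(x) = 0}. Here v_17(230911) = v_17(num) − v_17(den) = 3; compare against these criteria.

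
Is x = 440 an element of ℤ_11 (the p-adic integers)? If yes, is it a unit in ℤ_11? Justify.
x ∈ ℤ_11 but not a unit; v_11(x) = 1 > 0

ℤ_11 = {x ∈ ℚ_11 : v_11(x) ≥ 0} and ℤ_11^× = {x ∈ ℤ_11 : v_11(x) = 0}. Here v_11(440) = v_11(num) − v_11(den) = 1; compare against these criteria.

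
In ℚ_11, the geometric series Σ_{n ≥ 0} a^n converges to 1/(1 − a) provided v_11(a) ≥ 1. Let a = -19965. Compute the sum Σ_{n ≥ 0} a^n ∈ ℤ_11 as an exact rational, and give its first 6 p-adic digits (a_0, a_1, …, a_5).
Σ a^n = 1/(1 − a) = 1/19966;  first 6 digits = (1, 0, 0, 7, 9, 10)

v_11(a) = 3 ≥ 1, so the series converges in ℤ_11 to 1/(1 − a) = 1/(1 − (-19965)) = 1/19966. Expand this rational in ℤ_11: compute digits iteratively via d_i = x_i mod 11, x_{i+1} = (x_i − d_i)/11. The first 6 digits are (1, 0, 0, 7, 9, 10).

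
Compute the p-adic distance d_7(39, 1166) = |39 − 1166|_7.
d_7(39, 1166) = 1/49

Step 1 — x − y = 39 − 1166 = -1127. Step 2 — v_7(-1127) = 2 (factor: -1127 = −(7^2 · 23); the sign does not affect v_p). Step 3 — |x − y|_7 = 7^{-2} = 1/49.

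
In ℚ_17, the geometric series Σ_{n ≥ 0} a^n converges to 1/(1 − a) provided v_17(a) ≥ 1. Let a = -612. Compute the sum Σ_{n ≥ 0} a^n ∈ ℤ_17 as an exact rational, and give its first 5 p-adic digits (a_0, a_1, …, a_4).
Σ a^n = 1/(1 − a) = 1/613;  first 5 digits = (1, 15, 1, 0, 13)

v_17(a) = 1 ≥ 1, so the series converges in ℤ_17 to 1/(1 − a) = 1/(1 − (-612)) = 1/613. Expand this rational in ℤ_17: compute digits iteratively via d_i = x_i mod 17, x_{i+1} = (x_i − d_i)/17. The first 5 digits are (1, 15, 1, 0, 13).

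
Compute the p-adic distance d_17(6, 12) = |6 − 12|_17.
d_17(6, 12) = 1

Step 1 — x − y = 6 − 12 = -6. Step 2 — v_17(-6) = 0 (factor: -6 = −(17^0 · 6); the sign does not affect v_p). Step 3 — |x − y|_17 = 17^{0} = 1.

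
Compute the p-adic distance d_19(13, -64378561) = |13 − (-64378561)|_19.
d_19(13, -64378561) = 1/2476099

Step 1 — x − y = 13 − (-64378561) = 64378574. Step 2 — v_19(64378574) = 5 (factor: 64378574 = (19^5 · 26); the sign does not affect v_p). Step 3 — |x − y|_19 = 19^{-5} = 1/2476099.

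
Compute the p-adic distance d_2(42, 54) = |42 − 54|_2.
d_2(42, 54) = 1/4

Step 1 — x − y = 42 − 54 = -12. Step 2 — v_2(-12) = 2 (factor: -12 = −(2^2 · 3); the sign does not affect v_p). Step 3 — |x − y|_2 = 2^{-2} = 1/4.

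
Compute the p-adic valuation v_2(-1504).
v_2(-1504) = 5

v_2(n) is the largest exponent k such that 2^k divides n. Factor out: -1504 = -2^5 · 47. (Sign doesn't affect v_p.) So v_2(-1504) = 5.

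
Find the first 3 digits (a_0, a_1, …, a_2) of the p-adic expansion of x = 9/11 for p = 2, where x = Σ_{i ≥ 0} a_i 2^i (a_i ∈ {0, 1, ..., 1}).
(a_0, …, a_2) = (1, 1, 0)

v_2(9/11) = 0 (numerator and denominator both coprime to 2), so x ∈ ℤ_2^×. Compute digits iteratively via a_i = x_i mod 2, x_{i+1} = (x_i − a_i)/2, with x_0 = x:
  x_0 = 9/11;  a_0 = 1;  x_1 = (x_0 − 1)/2 = -1/11
  x_1 = -1/11;  a_1 = 1;  x_2 = (x_1 − 1)/2 = -6/11
  x_2 = -6/11;  a_2 = 0;  x_3 = (x_2 − 0)/2 = -3/11
Digits: (1, 1, 0).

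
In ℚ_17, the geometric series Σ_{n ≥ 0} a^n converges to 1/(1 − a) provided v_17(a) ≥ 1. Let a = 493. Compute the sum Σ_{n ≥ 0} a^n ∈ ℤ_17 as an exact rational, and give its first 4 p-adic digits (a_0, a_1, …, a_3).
Σ a^n = 1/(1 − a) = -1/492;  first 4 digits = (1, 12, 9, 9)

v_17(a) = 1 ≥ 1, so the series converges in ℤ_17 to 1/(1 − a) = 1/(1 − 493) = -1/492. Expand this rational in ℤ_17: compute digits iteratively via d_i = x_i mod 17, x_{i+1} = (x_i − d_i)/17. The first 4 digits are (1, 12, 9, 9).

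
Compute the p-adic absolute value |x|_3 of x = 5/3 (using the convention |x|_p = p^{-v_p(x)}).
|5/3|_3 = 3

Step 1 — compute v_3(x) by factoring powers of 3 out of the numerator and denominator: v_3(5/3) = -1. Step 2 — apply |x|_p = p^{-v_p(x)} = 3^{1} = 3.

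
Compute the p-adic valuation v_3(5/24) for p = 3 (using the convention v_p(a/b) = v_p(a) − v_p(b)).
v_3(5/24) = -1

Factor powers of 3 from the numerator and denominator of the reduced fraction: 5 = 3^0 · 5 and 24 = 3^1 · 8. Apply v_p(a/b) = v_p(a) − v_p(b): v_3(5/24) = 0 − 1 = -1.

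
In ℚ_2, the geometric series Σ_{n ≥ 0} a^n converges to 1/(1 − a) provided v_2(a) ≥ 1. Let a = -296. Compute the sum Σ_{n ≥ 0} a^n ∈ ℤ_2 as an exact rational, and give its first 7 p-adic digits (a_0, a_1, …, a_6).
Σ a^n = 1/(1 − a) = 1/297;  first 7 digits = (1, 0, 0, 1, 1, 0, 0)

v_2(a) = 3 ≥ 1, so the series converges in ℤ_2 to 1/(1 − a) = 1/(1 − (-296)) = 1/297. Expand this rational in ℤ_2: compute digits iteratively via d_i = x_i mod 2, x_{i+1} = (x_i − d_i)/2. The first 7 digits are (1, 0, 0, 1, 1, 0, 0).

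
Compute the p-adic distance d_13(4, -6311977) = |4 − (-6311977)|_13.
d_13(4, -6311977) = 1/371293

Step 1 — x − y = 4 − (-6311977) = 6311981. Step 2 — v_13(6311981) = 5 (factor: 6311981 = (13^5 · 17); the sign does not affect v_p). Step 3 — |x − y|_13 = 13^{-5} = 1/371293.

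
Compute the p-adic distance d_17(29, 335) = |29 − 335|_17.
d_17(29, 335) = 1/17

Step 1 — x − y = 29 − 335 = -306. Step 2 — v_17(-306) = 1 (factor: -306 = −(17^1 · 18); the sign does not affect v_p). Step 3 — |x − y|_17 = 17^{-1} = 1/17.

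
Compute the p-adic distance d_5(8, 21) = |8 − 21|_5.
d_5(8, 21) = 1

Step 1 — x − y = 8 − 21 = -13. Step 2 — v_5(-13) = 0 (factor: -13 = −(5^0 · 13); the sign does not affect v_p). Step 3 — |x − y|_5 = 5^{0} = 1.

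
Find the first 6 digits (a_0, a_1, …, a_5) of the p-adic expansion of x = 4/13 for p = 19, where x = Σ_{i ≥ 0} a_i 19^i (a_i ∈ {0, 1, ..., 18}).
(a_0, …, a_5) = (12, 14, 8, 1, 16, 5)

v_19(4/13) = 0 (numerator and denominator both coprime to 19), so x ∈ ℤ_19^×. Compute digits iteratively via a_i = x_i mod 19, x_{i+1} = (x_i − a_i)/19, with x_0 = x:
  x_0 = 4/13;  a_0 = 12;  x_1 = (x_0 − 12)/19 = -8/13
  x_1 = -8/13;  a_1 = 14;  x_2 = (x_1 − 14)/19 = -10/13
  x_2 = -10/13;  a_2 = 8;  x_3 = (x_2 − 8)/19 = -6/13
  x_3 = -6/13;  a_3 = 1;  x_4 = (x_3 − 1)/19 = -1/13
  x_4 = -1/13;  a_4 = 16;  x_5 = (x_4 − 16)/19 = -11/13
  x_5 = -11/13;  a_5 = 5;  x_6 = (x_5 − 5)/19 = -4/13
Digits: (12, 14, 8, 1, 16, 5).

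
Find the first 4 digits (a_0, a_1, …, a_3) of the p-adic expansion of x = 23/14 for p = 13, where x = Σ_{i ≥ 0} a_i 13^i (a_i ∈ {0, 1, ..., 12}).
(a_0, …, a_3) = (10, 4, 8, 4)

v_13(23/14) = 0 (numerator and denominator both coprime to 13), so x ∈ ℤ_13^×. Compute digits iteratively via a_i = x_i mod 13, x_{i+1} = (x_i − a_i)/13, with x_0 = x:
  x_0 = 23/14;  a_0 = 10;  x_1 = (x_0 − 10)/13 = -9/14
  x_1 = -9/14;  a_1 = 4;  x_2 = (x_1 − 4)/13 = -5/14
  x_2 = -5/14;  a_2 = 8;  x_3 = (x_2 − 8)/13 = -9/14
  x_3 = -9/14;  a_3 = 4;  x_4 = (x_3 − 4)/13 = -5/14
Digits: (10, 4, 8, 4).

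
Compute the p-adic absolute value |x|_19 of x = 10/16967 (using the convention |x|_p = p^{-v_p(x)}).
|10/16967|_19 = 361

Step 1 — compute v_19(x) by factoring powers of 19 out of the numerator and denominator: v_19(10/16967) = -2. Step 2 — apply |x|_p = p^{-v_p(x)} = 19^{2} = 361.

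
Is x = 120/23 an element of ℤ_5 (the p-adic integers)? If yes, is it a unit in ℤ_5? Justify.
x ∈ ℤ_5 but not a unit; v_5(x) = 1 > 0

ℤ_5 = {x ∈ ℚ_5 : v_5(x) ≥ 0} and ℤ_5^× = {x ∈ ℤ_5 : v_5(x) = 0}. Here v_5(120/23) = v_5(num) − v_5(den) = 1; compare against these criteria.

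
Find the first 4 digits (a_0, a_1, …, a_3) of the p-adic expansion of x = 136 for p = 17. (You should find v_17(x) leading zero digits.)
(a_0, …, a_3) = (0, 8, 0, 0)

v_17(136) = 1, so a_0 = ... = a_0 = 0. Factor out: x = 17^1 · u with u = 8 a unit in ℤ_17. Expand u iteratively via a_{v+i} = u_i mod 17, u_{i+1} = (u_i − a_{v+i})/17:
  u_0 = 8;  a_1 = 8;  u_1 = (u_0 − 8)/17 = 0
  u_1 = 0;  a_2 = 0;  u_2 = (u_1 − 0)/17 = 0
  u_2 = 0;  a_3 = 0;  u_3 = (u_2 − 0)/17 = 0
Digits: (0, 8, 0, 0).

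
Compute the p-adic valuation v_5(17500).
v_5(17500) = 4

v_5(n) is the largest exponent k such that 5^k divides n. Factor out: 17500 = 5^4 · 28. (Sign doesn't affect v_p.) So v_5(17500) = 4.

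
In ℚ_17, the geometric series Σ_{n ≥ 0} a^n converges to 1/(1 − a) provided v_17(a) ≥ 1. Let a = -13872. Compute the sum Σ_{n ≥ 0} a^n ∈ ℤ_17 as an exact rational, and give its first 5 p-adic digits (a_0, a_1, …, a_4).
Σ a^n = 1/(1 − a) = 1/13873;  first 5 digits = (1, 0, 3, 14, 8)

v_17(a) = 2 ≥ 1, so the series converges in ℤ_17 to 1/(1 − a) = 1/(1 − (-13872)) = 1/13873. Expand this rational in ℤ_17: compute digits iteratively via d_i = x_i mod 17, x_{i+1} = (x_i − d_i)/17. The first 5 digits are (1, 0, 3, 14, 8).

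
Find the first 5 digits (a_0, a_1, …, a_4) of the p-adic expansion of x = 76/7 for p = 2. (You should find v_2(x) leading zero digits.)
(a_0, …, a_4) = (0, 0, 1, 0, 1)

v_2(76/7) = 2, so a_0 = ... = a_1 = 0. Factor out: x = 2^2 · u with u = 19/7 a unit in ℤ_2. Expand u iteratively via a_{v+i} = u_i mod 2, u_{i+1} = (u_i − a_{v+i})/2:
  u_0 = 19/7;  a_2 = 1;  u_1 = (u_0 − 1)/2 = 6/7
  u_1 = 6/7;  a_3 = 0;  u_2 = (u_1 − 0)/2 = 3/7
  u_2 = 3/7;  a_4 = 1;  u_3 = (u_2 − 1)/2 = -2/7
Digits: (0, 0, 1, 0, 1).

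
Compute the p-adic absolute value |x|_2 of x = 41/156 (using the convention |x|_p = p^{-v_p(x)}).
|41/156|_2 = 4

Step 1 — compute v_2(x) by factoring powers of 2 out of the numerator and denominator: v_2(41/156) = -2. Step 2 — apply |x|_p = p^{-v_p(x)} = 2^{2} = 4.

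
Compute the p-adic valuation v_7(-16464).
v_7(-16464) = 3

v_7(n) is the largest exponent k such that 7^k divides n. Factor out: -16464 = -7^3 · 48. (Sign doesn't affect v_p.) So v_7(-16464) = 3.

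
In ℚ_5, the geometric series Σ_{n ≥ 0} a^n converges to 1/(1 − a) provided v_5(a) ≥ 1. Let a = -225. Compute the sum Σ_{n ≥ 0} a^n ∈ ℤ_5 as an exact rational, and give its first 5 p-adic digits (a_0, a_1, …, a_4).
Σ a^n = 1/(1 − a) = 1/226;  first 5 digits = (1, 0, 1, 3, 0)

v_5(a) = 2 ≥ 1, so the series converges in ℤ_5 to 1/(1 − a) = 1/(1 − (-225)) = 1/226. Expand this rational in ℤ_5: compute digits iteratively via d_i = x_i mod 5, x_{i+1} = (x_i − d_i)/5. The first 5 digits are (1, 0, 1, 3, 0).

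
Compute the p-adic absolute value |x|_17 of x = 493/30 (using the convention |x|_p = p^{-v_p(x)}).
|493/30|_17 = 1/17

Step 1 — compute v_17(x) by factoring powers of 17 out of the numerator and denominator: v_17(493/30) = 1. Step 2 — apply |x|_p = p^{-v_p(x)} = 17^{-1} = 1/17.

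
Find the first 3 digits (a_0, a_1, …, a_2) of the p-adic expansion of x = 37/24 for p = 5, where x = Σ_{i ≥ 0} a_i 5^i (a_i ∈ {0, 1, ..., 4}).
(a_0, …, a_2) = (3, 2, 1)

v_5(37/24) = 0 (numerator and denominator both coprime to 5), so x ∈ ℤ_5^×. Compute digits iteratively via a_i = x_i mod 5, x_{i+1} = (x_i − a_i)/5, with x_0 = x:
  x_0 = 37/24;  a_0 = 3;  x_1 = (x_0 − 3)/5 = -7/24
  x_1 = -7/24;  a_1 = 2;  x_2 = (x_1 − 2)/5 = -11/24
  x_2 = -11/24;  a_2 = 1;  x_3 = (x_2 − 1)/5 = -7/24
Digits: (3, 2, 1).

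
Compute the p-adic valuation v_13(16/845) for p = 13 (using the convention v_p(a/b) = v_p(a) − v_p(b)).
v_13(16/845) = -2

Factor powers of 13 from the numerator and denominator of the reduced fraction: 16 = 13^0 · 16 and 845 = 13^2 · 5. Apply v_p(a/b) = v_p(a) − v_p(b): v_13(16/845) = 0 − 2 = -2.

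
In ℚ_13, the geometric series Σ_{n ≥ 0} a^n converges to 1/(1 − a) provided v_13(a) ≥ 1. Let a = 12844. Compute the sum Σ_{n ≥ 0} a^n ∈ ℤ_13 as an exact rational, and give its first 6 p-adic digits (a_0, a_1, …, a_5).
Σ a^n = 1/(1 − a) = -1/12843;  first 6 digits = (1, 0, 11, 5, 4, 2)

v_13(a) = 2 ≥ 1, so the series converges in ℤ_13 to 1/(1 − a) = 1/(1 − 12844) = -1/12843. Expand this rational in ℤ_13: compute digits iteratively via d_i = x_i mod 13, x_{i+1} = (x_i − d_i)/13. The first 6 digits are (1, 0, 11, 5, 4, 2).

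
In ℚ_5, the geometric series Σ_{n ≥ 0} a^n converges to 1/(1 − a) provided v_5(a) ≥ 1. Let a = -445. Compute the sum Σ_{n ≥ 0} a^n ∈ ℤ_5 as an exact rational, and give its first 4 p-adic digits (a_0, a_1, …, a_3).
Σ a^n = 1/(1 − a) = 1/446;  first 4 digits = (1, 1, 3, 1)

v_5(a) = 1 ≥ 1, so the series converges in ℤ_5 to 1/(1 − a) = 1/(1 − (-445)) = 1/446. Expand this rational in ℤ_5: compute digits iteratively via d_i = x_i mod 5, x_{i+1} = (x_i − d_i)/5. The first 4 digits are (1, 1, 3, 1).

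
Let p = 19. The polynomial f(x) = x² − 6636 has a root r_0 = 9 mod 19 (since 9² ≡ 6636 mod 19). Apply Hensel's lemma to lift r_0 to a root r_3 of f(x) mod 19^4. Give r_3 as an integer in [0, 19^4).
r_3 = 16197 (mod 130321)

Hensel's recurrence: r_{i+1} = r_i − f(r_i)·(f′(r_i))^{-1} mod 19^{i+2}, with f′(x) = 2x. Iterate:
  r_0 = 9 (mod 19)
  r_1 = 313 (mod 361)
  r_2 = 2479 (mod 6859)
  r_3 = 16197 (mod 130321)
Final: r_3 = 16197, and one checks f(r_3) ≡ 0 mod 19^4.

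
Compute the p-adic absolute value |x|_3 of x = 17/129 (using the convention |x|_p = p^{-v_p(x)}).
|17/129|_3 = 3

Step 1 — compute v_3(x) by factoring powers of 3 out of the numerator and denominator: v_3(17/129) = -1. Step 2 — apply |x|_p = p^{-v_p(x)} = 3^{1} = 3.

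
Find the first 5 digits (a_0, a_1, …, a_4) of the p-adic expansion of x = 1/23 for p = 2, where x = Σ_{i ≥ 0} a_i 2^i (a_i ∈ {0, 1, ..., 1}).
(a_0, …, a_4) = (1, 1, 1, 0, 0)

v_2(1/23) = 0 (numerator and denominator both coprime to 2), so x ∈ ℤ_2^×. Compute digits iteratively via a_i = x_i mod 2, x_{i+1} = (x_i − a_i)/2, with x_0 = x:
  x_0 = 1/23;  a_0 = 1;  x_1 = (x_0 − 1)/2 = -11/23
  x_1 = -11/23;  a_1 = 1;  x_2 = (x_1 − 1)/2 = -17/23
  x_2 = -17/23;  a_2 = 1;  x_3 = (x_2 − 1)/2 = -20/23
  x_3 = -20/23;  a_3 = 0;  x_4 = (x_3 − 0)/2 = -10/23
  x_4 = -10/23;  a_4 = 0;  x_5 = (x_4 − 0)/2 = -5/23
Digits: (1, 1, 1, 0, 0).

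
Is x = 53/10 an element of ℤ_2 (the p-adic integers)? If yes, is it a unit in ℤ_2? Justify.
x ∉ ℤ_2 (v_2(x) = -1 < 0)

ℤ_2 = {x ∈ ℚ_2 : v_2(x) ≥ 0} and ℤ_2^× = {x ∈ ℤ_2 : v_2(x) = 0}. Here v_2(53/10) = v_2(num) − v_2(den) = -1; compare against these criteria.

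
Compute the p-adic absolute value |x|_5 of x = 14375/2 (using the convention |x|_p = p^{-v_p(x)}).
|14375/2|_5 = 1/625

Step 1 — compute v_5(x) by factoring powers of 5 out of the numerator and denominator: v_5(14375/2) = 4. Step 2 — apply |x|_p = p^{-v_p(x)} = 5^{-4} = 1/625.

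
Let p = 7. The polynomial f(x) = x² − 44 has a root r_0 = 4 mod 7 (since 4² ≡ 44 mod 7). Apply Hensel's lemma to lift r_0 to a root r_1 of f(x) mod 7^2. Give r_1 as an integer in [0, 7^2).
r_1 = 32 (mod 49)

Hensel's recurrence: r_{i+1} = r_i − f(r_i)·(f′(r_i))^{-1} mod 7^{i+2}, with f′(x) = 2x. Iterate:
  r_0 = 4 (mod 7)
  r_1 = 32 (mod 49)
Final: r_1 = 32, and one checks f(r_1) ≡ 0 mod 7^2.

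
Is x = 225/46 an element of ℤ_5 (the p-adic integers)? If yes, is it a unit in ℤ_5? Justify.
x ∈ ℤ_5 but not a unit; v_5(x) = 2 > 0

ℤ_5 = {x ∈ ℚ_5 : v_5(x) ≥ 0} and ℤ_5^× = {x ∈ ℤ_5 : v_5(x) = 0}. Here v_5(225/46) = v_5(num) − v_5(den) = 2; compare against these criteria.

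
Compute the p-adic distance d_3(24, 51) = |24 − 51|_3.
d_3(24, 51) = 1/27

Step 1 — x − y = 24 − 51 = -27. Step 2 — v_3(-27) = 3 (factor: -27 = −(3^3 · 1); the sign does not affect v_p). Step 3 — |x − y|_3 = 3^{-3} = 1/27.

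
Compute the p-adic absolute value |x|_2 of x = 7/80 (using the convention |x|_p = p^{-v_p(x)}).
|7/80|_2 = 16

Step 1 — compute v_2(x) by factoring powers of 2 out of the numerator and denominator: v_2(7/80) = -4. Step 2 — apply |x|_p = p^{-v_p(x)} = 2^{4} = 16.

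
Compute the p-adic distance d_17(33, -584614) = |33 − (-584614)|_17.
d_17(33, -584614) = 1/83521

Step 1 — x − y = 33 − (-584614) = 584647. Step 2 — v_17(584647) = 4 (factor: 584647 = (17^4 · 7); the sign does not affect v_p). Step 3 — |x − y|_17 = 17^{-4} = 1/83521.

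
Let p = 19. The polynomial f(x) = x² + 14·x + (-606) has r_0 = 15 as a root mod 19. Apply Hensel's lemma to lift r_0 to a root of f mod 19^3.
r_2 = 585 (mod 6859)

Hensel: r_{i+1} = r_i − f(r_i)·(f′(r_i))^{-1} mod 19^{i+2}, f′(x) = 2x + 14. Iterate:
  r_0 = 15 (mod 19)
  r_1 = 224 (mod 361)
  r_2 = 585 (mod 6859)
Final: r = 585 satisfies f(r) ≡ 0 mod 19^3.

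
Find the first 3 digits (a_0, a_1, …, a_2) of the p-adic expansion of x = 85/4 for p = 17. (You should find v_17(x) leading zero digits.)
(a_0, …, a_2) = (0, 14, 12)

v_17(85/4) = 1, so a_0 = ... = a_0 = 0. Factor out: x = 17^1 · u with u = 5/4 a unit in ℤ_17. Expand u iteratively via a_{v+i} = u_i mod 17, u_{i+1} = (u_i − a_{v+i})/17:
  u_0 = 5/4;  a_1 = 14;  u_1 = (u_0 − 14)/17 = -3/4
  u_1 = -3/4;  a_2 = 12;  u_2 = (u_1 − 12)/17 = -3/4
Digits: (0, 14, 12).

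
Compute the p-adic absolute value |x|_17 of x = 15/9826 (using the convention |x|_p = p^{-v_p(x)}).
|15/9826|_17 = 4913

Step 1 — compute v_17(x) by factoring powers of 17 out of the numerator and denominator: v_17(15/9826) = -3. Step 2 — apply |x|_p = p^{-v_p(x)} = 17^{3} = 4913.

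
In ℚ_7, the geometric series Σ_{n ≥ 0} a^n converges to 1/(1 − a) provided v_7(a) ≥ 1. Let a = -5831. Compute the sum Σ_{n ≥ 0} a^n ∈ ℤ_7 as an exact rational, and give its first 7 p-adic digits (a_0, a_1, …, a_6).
Σ a^n = 1/(1 − a) = 1/5832;  first 7 digits = (1, 0, 0, 4, 4, 6, 1)

v_7(a) = 3 ≥ 1, so the series converges in ℤ_7 to 1/(1 − a) = 1/(1 − (-5831)) = 1/5832. Expand this rational in ℤ_7: compute digits iteratively via d_i = x_i mod 7, x_{i+1} = (x_i − d_i)/7. The first 7 digits are (1, 0, 0, 4, 4, 6, 1).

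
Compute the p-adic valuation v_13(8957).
v_13(8957) = 2

v_13(n) is the largest exponent k such that 13^k divides n. Factor out: 8957 = 13^2 · 53. (Sign doesn't affect v_p.) So v_13(8957) = 2.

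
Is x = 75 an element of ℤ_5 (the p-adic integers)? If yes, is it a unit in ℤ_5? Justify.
x ∈ ℤ_5 but not a unit; v_5(x) = 2 > 0

ℤ_5 = {x ∈ ℚ_5 : v_5(x) ≥ 0} and ℤ_5^× = {x ∈ ℤ_5 : v_5(x) = 0}. Here v_5(75) = v_5(num) − v_5(den) = 2; compare against these criteria.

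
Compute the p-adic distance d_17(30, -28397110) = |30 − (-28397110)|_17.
d_17(30, -28397110) = 1/1419857

Step 1 — x − y = 30 − (-28397110) = 28397140. Step 2 — v_17(28397140) = 5 (factor: 28397140 = (17^5 · 20); the sign does not affect v_p). Step 3 — |x − y|_17 = 17^{-5} = 1/1419857.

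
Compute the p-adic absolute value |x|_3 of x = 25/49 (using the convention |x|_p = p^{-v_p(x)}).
|25/49|_3 = 1

Step 1 — compute v_3(x) by factoring powers of 3 out of the numerator and denominator: v_3(25/49) = 0. Step 2 — apply |x|_p = p^{-v_p(x)} = 3^{0} = 1.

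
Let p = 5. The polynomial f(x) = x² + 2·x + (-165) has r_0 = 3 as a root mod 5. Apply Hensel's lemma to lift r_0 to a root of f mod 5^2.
r_1 = 3 (mod 25)

Hensel: r_{i+1} = r_i − f(r_i)·(f′(r_i))^{-1} mod 5^{i+2}, f′(x) = 2x + 2. Iterate:
  r_0 = 3 (mod 5)
  r_1 = 3 (mod 25)
Final: r = 3 satisfies f(r) ≡ 0 mod 5^2.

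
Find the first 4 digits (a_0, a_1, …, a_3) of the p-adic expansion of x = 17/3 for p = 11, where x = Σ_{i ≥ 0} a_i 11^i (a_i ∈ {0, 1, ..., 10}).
(a_0, …, a_3) = (2, 4, 7, 3)

v_11(17/3) = 0 (numerator and denominator both coprime to 11), so x ∈ ℤ_11^×. Compute digits iteratively via a_i = x_i mod 11, x_{i+1} = (x_i − a_i)/11, with x_0 = x:
  x_0 = 17/3;  a_0 = 2;  x_1 = (x_0 − 2)/11 = 1/3
  x_1 = 1/3;  a_1 = 4;  x_2 = (x_1 − 4)/11 = -1/3
  x_2 = -1/3;  a_2 = 7;  x_3 = (x_2 − 7)/11 = -2/3
  x_3 = -2/3;  a_3 = 3;  x_4 = (x_3 − 3)/11 = -1/3
Digits: (2, 4, 7, 3).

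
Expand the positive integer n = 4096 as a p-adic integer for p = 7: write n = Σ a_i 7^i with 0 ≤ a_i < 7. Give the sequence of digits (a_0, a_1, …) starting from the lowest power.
(a_0, a_1, …) = (1, 4, 6, 4, 1)

Repeated division by 7 gives the digits low-to-high: 4096 = 1 + 4·7^1 + 6·7^2 + 4·7^3 + 1·7^4. Digit sequence: (1, 4, 6, 4, 1).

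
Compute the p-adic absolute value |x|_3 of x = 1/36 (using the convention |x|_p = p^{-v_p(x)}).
|1/36|_3 = 9

Step 1 — compute v_3(x) by factoring powers of 3 out of the numerator and denominator: v_3(1/36) = -2. Step 2 — apply |x|_p = p^{-v_p(x)} = 3^{2} = 9.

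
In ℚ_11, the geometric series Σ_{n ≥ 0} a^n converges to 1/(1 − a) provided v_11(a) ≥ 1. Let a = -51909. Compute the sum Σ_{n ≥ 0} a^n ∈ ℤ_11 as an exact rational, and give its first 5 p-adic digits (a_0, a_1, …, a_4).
Σ a^n = 1/(1 − a) = 1/51910;  first 5 digits = (1, 0, 0, 5, 7)

v_11(a) = 3 ≥ 1, so the series converges in ℤ_11 to 1/(1 − a) = 1/(1 − (-51909)) = 1/51910. Expand this rational in ℤ_11: compute digits iteratively via d_i = x_i mod 11, x_{i+1} = (x_i − d_i)/11. The first 5 digits are (1, 0, 0, 5, 7).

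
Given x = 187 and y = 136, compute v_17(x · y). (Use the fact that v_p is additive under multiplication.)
v_17(25432) = 2

v_p(x) = 1 (factor: 187 = 17^1 · 11); v_p(y) = 1 (factor: 136 = 17^1 · 8). Additivity: v_p(xy) = v_p(x) + v_p(y) = 1 + 1 = 2. (Direct check: xy = 25432 = 17^2 · (88).)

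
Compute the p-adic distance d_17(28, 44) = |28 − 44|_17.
d_17(28, 44) = 1

Step 1 — x − y = 28 − 44 = -16. Step 2 — v_17(-16) = 0 (factor: -16 = −(17^0 · 16); the sign does not affect v_p). Step 3 — |x − y|_17 = 17^{0} = 1.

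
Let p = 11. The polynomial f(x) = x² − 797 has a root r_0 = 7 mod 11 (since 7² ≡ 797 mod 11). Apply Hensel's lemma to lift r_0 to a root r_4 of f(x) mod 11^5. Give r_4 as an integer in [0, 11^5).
r_4 = 13768 (mod 161051)

Hensel's recurrence: r_{i+1} = r_i − f(r_i)·(f′(r_i))^{-1} mod 11^{i+2}, with f′(x) = 2x. Iterate:
  r_0 = 7 (mod 11)
  r_1 = 95 (mod 121)
  r_2 = 458 (mod 1331)
  r_3 = 13768 (mod 14641)
  r_4 = 13768 (mod 161051)
Final: r_4 = 13768, and one checks f(r_4) ≡ 0 mod 11^5.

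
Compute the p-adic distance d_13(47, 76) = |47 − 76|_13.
d_13(47, 76) = 1

Step 1 — x − y = 47 − 76 = -29. Step 2 — v_13(-29) = 0 (factor: -29 = −(13^0 · 29); the sign does not affect v_p). Step 3 — |x − y|_13 = 13^{0} = 1.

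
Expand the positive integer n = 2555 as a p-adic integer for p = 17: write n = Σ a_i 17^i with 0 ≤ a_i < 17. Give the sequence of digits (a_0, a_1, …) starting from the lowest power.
(a_0, a_1, …) = (5, 14, 8)

Repeated division by 17 gives the digits low-to-high: 2555 = 5 + 14·17^1 + 8·17^2. Digit sequence: (5, 14, 8).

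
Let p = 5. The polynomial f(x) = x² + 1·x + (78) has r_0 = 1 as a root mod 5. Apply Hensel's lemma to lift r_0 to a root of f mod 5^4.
r_3 = 441 (mod 625)

Hensel: r_{i+1} = r_i − f(r_i)·(f′(r_i))^{-1} mod 5^{i+2}, f′(x) = 2x + 1. Iterate:
  r_0 = 1 (mod 5)
  r_1 = 16 (mod 25)
  r_2 = 66 (mod 125)
  r_3 = 441 (mod 625)
Final: r = 441 satisfies f(r) ≡ 0 mod 5^4.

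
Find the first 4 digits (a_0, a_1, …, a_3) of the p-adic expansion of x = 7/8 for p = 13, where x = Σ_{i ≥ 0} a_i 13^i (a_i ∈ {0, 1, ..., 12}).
(a_0, …, a_3) = (9, 1, 8, 1)

v_13(7/8) = 0 (numerator and denominator both coprime to 13), so x ∈ ℤ_13^×. Compute digits iteratively via a_i = x_i mod 13, x_{i+1} = (x_i − a_i)/13, with x_0 = x:
  x_0 = 7/8;  a_0 = 9;  x_1 = (x_0 − 9)/13 = -5/8
  x_1 = -5/8;  a_1 = 1;  x_2 = (x_1 − 1)/13 = -1/8
  x_2 = -1/8;  a_2 = 8;  x_3 = (x_2 − 8)/13 = -5/8
  x_3 = -5/8;  a_3 = 1;  x_4 = (x_3 − 1)/13 = -1/8
Digits: (9, 1, 8, 1).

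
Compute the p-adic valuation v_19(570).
v_19(570) = 1

v_19(n) is the largest exponent k such that 19^k divides n. Factor out: 570 = 19^1 · 30. (Sign doesn't affect v_p.) So v_19(570) = 1.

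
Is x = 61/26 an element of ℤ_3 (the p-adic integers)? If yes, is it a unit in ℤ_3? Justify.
x ∈ ℤ_3^× (unit); v_3(x) = 0

ℤ_3 = {x ∈ ℚ_3 : v_3(x) ≥ 0} and ℤ_3^× = {x ∈ ℤ_3 : v_3(x) = 0}. Here v_3(61/26) = v_3(num) − v_3(den) = 0; compare against these criteria.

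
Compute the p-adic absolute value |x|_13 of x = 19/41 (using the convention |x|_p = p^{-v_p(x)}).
|19/41|_13 = 1

Step 1 — compute v_13(x) by factoring powers of 13 out of the numerator and denominator: v_13(19/41) = 0. Step 2 — apply |x|_p = p^{-v_p(x)} = 13^{0} = 1.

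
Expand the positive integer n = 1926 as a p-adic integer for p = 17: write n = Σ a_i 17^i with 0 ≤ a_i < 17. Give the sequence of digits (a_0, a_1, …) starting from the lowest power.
(a_0, a_1, …) = (5, 11, 6)

Repeated division by 17 gives the digits low-to-high: 1926 = 5 + 11·17^1 + 6·17^2. Digit sequence: (5, 11, 6).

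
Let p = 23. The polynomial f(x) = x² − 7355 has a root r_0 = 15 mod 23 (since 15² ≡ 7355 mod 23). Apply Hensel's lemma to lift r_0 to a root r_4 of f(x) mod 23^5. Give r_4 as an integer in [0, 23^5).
r_4 = 3015200 (mod 6436343)

Hensel's recurrence: r_{i+1} = r_i − f(r_i)·(f′(r_i))^{-1} mod 23^{i+2}, with f′(x) = 2x. Iterate:
  r_0 = 15 (mod 23)
  r_1 = 429 (mod 529)
  r_2 = 9951 (mod 12167)
  r_3 = 216790 (mod 279841)
  r_4 = 3015200 (mod 6436343)
Final: r_4 = 3015200, and one checks f(r_4) ≡ 0 mod 23^5.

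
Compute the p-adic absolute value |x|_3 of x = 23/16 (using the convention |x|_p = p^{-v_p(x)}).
|23/16|_3 = 1

Step 1 — compute v_3(x) by factoring powers of 3 out of the numerator and denominator: v_3(23/16) = 0. Step 2 — apply |x|_p = p^{-v_p(x)} = 3^{0} = 1.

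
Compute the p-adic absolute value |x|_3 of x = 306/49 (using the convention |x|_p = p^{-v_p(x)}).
|306/49|_3 = 1/9

Step 1 — compute v_3(x) by factoring powers of 3 out of the numerator and denominator: v_3(306/49) = 2. Step 2 — apply |x|_p = p^{-v_p(x)} = 3^{-2} = 1/9.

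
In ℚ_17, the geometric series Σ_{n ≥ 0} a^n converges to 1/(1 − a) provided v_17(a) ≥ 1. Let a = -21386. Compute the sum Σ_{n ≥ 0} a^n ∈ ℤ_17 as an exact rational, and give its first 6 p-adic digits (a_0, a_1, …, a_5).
Σ a^n = 1/(1 − a) = 1/21387;  first 6 digits = (1, 0, 11, 12, 1, 16)

v_17(a) = 2 ≥ 1, so the series converges in ℤ_17 to 1/(1 − a) = 1/(1 − (-21386)) = 1/21387. Expand this rational in ℤ_17: compute digits iteratively via d_i = x_i mod 17, x_{i+1} = (x_i − d_i)/17. The first 6 digits are (1, 0, 11, 12, 1, 16).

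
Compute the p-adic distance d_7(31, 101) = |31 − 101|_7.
d_7(31, 101) = 1/7

Step 1 — x − y = 31 − 101 = -70. Step 2 — v_7(-70) = 1 (factor: -70 = −(7^1 · 10); the sign does not affect v_p). Step 3 — |x − y|_7 = 7^{-1} = 1/7.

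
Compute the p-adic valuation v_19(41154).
v_19(41154) = 3

v_19(n) is the largest exponent k such that 19^k divides n. Factor out: 41154 = 19^3 · 6. (Sign doesn't affect v_p.) So v_19(41154) = 3.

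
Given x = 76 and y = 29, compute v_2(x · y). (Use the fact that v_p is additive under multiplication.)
v_2(2204) = 2

v_p(x) = 2 (factor: 76 = 2^2 · 19); v_p(y) = 0 (factor: 29 = 2^0 · 29). Additivity: v_p(xy) = v_p(x) + v_p(y) = 2 + 0 = 2. (Direct check: xy = 2204 = 2^2 · (551).)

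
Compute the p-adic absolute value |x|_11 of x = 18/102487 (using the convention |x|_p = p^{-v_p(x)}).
|18/102487|_11 = 14641

Step 1 — compute v_11(x) by factoring powers of 11 out of the numerator and denominator: v_11(18/102487) = -4. Step 2 — apply |x|_p = p^{-v_p(x)} = 11^{4} = 14641.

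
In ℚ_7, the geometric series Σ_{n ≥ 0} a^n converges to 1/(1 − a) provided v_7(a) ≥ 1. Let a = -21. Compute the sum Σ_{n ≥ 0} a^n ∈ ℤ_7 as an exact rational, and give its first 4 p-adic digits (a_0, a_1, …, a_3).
Σ a^n = 1/(1 − a) = 1/22;  first 4 digits = (1, 4, 1, 2)

v_7(a) = 1 ≥ 1, so the series converges in ℤ_7 to 1/(1 − a) = 1/(1 − (-21)) = 1/22. Expand this rational in ℤ_7: compute digits iteratively via d_i = x_i mod 7, x_{i+1} = (x_i − d_i)/7. The first 4 digits are (1, 4, 1, 2).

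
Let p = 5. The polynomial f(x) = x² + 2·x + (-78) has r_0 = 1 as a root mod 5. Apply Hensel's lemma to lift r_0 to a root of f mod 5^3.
r_2 = 51 (mod 125)

Hensel: r_{i+1} = r_i − f(r_i)·(f′(r_i))^{-1} mod 5^{i+2}, f′(x) = 2x + 2. Iterate:
  r_0 = 1 (mod 5)
  r_1 = 1 (mod 25)
  r_2 = 51 (mod 125)
Final: r = 51 satisfies f(r) ≡ 0 mod 5^3.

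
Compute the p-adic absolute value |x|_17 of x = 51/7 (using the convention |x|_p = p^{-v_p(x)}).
|51/7|_17 = 1/17

Step 1 — compute v_17(x) by factoring powers of 17 out of the numerator and denominator: v_17(51/7) = 1. Step 2 — apply |x|_p = p^{-v_p(x)} = 17^{-1} = 1/17.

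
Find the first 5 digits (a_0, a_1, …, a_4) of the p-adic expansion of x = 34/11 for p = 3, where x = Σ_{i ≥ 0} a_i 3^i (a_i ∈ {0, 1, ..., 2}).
(a_0, …, a_4) = (2, 2, 0, 2, 2)

v_3(34/11) = 0 (numerator and denominator both coprime to 3), so x ∈ ℤ_3^×. Compute digits iteratively via a_i = x_i mod 3, x_{i+1} = (x_i − a_i)/3, with x_0 = x:
  x_0 = 34/11;  a_0 = 2;  x_1 = (x_0 − 2)/3 = 4/11
  x_1 = 4/11;  a_1 = 2;  x_2 = (x_1 − 2)/3 = -6/11
  x_2 = -6/11;  a_2 = 0;  x_3 = (x_2 − 0)/3 = -2/11
  x_3 = -2/11;  a_3 = 2;  x_4 = (x_3 − 2)/3 = -8/11
  x_4 = -8/11;  a_4 = 2;  x_5 = (x_4 − 2)/3 = -10/11
Digits: (2, 2, 0, 2, 2).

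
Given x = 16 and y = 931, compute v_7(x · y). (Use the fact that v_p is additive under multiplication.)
v_7(14896) = 2

v_p(x) = 0 (factor: 16 = 7^0 · 16); v_p(y) = 2 (factor: 931 = 7^2 · 19). Additivity: v_p(xy) = v_p(x) + v_p(y) = 0 + 2 = 2. (Direct check: xy = 14896 = 7^2 · (304).)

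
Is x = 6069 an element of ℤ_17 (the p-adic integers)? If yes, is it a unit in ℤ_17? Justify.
x ∈ ℤ_17 but not a unit; v_17(x) = 2 > 0

ℤ_17 = {x ∈ ℚ_17 : v_17(x) ≥ 0} and ℤ_17^× = {x ∈ ℤ_17 : v_17(x) = 0}. Here v_17(6069) = v_17(num) − v_17(den) = 2; compare against these criteria.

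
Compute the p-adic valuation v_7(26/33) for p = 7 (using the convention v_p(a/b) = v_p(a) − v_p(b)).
v_7(26/33) = 0

Factor powers of 7 from the numerator and denominator of the reduced fraction: 26 = 7^0 · 26 and 33 = 7^0 · 33. Apply v_p(a/b) = v_p(a) − v_p(b): v_7(26/33) = 0 − 0 = 0.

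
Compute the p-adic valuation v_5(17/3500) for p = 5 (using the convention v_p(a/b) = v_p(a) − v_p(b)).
v_5(17/3500) = -3

Factor powers of 5 from the numerator and denominator of the reduced fraction: 17 = 5^0 · 17 and 3500 = 5^3 · 28. Apply v_p(a/b) = v_p(a) − v_p(b): v_5(17/3500) = 0 − 3 = -3.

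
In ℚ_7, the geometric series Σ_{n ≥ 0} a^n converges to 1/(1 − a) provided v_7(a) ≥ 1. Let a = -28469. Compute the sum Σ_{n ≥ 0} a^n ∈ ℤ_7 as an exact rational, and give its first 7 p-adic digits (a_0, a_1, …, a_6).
Σ a^n = 1/(1 − a) = 1/28470;  first 7 digits = (1, 0, 0, 1, 2, 5, 0)

v_7(a) = 3 ≥ 1, so the series converges in ℤ_7 to 1/(1 − a) = 1/(1 − (-28469)) = 1/28470. Expand this rational in ℤ_7: compute digits iteratively via d_i = x_i mod 7, x_{i+1} = (x_i − d_i)/7. The first 7 digits are (1, 0, 0, 1, 2, 5, 0).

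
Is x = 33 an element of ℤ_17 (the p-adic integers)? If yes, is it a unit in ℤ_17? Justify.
x ∈ ℤ_17^× (unit); v_17(x) = 0

ℤ_17 = {x ∈ ℚ_17 : v_17(x) ≥ 0} and ℤ_17^× = {x ∈ ℤ_17 : v_17(x) = 0}. Here v_17(33) = v_17(num) − v_17(den) = 0; compare against these criteria.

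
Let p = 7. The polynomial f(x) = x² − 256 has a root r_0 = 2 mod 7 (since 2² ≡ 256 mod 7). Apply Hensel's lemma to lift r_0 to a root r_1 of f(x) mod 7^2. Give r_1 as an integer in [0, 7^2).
r_1 = 16 (mod 49)

Hensel's recurrence: r_{i+1} = r_i − f(r_i)·(f′(r_i))^{-1} mod 7^{i+2}, with f′(x) = 2x. Iterate:
  r_0 = 2 (mod 7)
  r_1 = 16 (mod 49)
Final: r_1 = 16, and one checks f(r_1) ≡ 0 mod 7^2.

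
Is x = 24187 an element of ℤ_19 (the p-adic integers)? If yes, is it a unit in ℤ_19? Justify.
x ∈ ℤ_19 but not a unit; v_19(x) = 2 > 0

ℤ_19 = {x ∈ ℚ_19 : v_19(x) ≥ 0} and ℤ_19^× = {x ∈ ℤ_19 : v_19(x) = 0}. Here v_19(24187) = v_19(num) − v_19(den) = 2; compare against these criteria.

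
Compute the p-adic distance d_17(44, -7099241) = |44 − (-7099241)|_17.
d_17(44, -7099241) = 1/1419857

Step 1 — x − y = 44 − (-7099241) = 7099285. Step 2 — v_17(7099285) = 5 (factor: 7099285 = (17^5 · 5); the sign does not affect v_p). Step 3 — |x − y|_17 = 17^{-5} = 1/1419857.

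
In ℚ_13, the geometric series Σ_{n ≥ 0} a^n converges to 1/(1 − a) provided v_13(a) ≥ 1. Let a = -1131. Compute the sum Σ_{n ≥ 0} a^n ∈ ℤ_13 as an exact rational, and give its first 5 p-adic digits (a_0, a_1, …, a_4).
Σ a^n = 1/(1 − a) = 1/1132;  first 5 digits = (1, 4, 9, 8, 8)

v_13(a) = 1 ≥ 1, so the series converges in ℤ_13 to 1/(1 − a) = 1/(1 − (-1131)) = 1/1132. Expand this rational in ℤ_13: compute digits iteratively via d_i = x_i mod 13, x_{i+1} = (x_i − d_i)/13. The first 5 digits are (1, 4, 9, 8, 8).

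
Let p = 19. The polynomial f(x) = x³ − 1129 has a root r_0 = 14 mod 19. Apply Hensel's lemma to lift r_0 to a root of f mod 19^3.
r_2 = 6683 (mod 6859)

Hensel: r_{i+1} = r_i − f(r_i)/f′(r_i) mod 19^{i+2}, where f′(x) = 3x². Iterate:
  r_0 = 14 (mod 19)
  r_1 = 185 (mod 361)
  r_2 = 6683 (mod 6859)
Final: r = 6683 with f(r) ≡ 0 mod 19^3.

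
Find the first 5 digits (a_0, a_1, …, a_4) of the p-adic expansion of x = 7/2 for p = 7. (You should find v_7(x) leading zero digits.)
(a_0, …, a_4) = (0, 4, 3, 3, 3)

v_7(7/2) = 1, so a_0 = ... = a_0 = 0. Factor out: x = 7^1 · u with u = 1/2 a unit in ℤ_7. Expand u iteratively via a_{v+i} = u_i mod 7, u_{i+1} = (u_i − a_{v+i})/7:
  u_0 = 1/2;  a_1 = 4;  u_1 = (u_0 − 4)/7 = -1/2
  u_1 = -1/2;  a_2 = 3;  u_2 = (u_1 − 3)/7 = -1/2
  u_2 = -1/2;  a_3 = 3;  u_3 = (u_2 − 3)/7 = -1/2
  u_3 = -1/2;  a_4 = 3;  u_4 = (u_3 − 3)/7 = -1/2
Digits: (0, 4, 3, 3, 3).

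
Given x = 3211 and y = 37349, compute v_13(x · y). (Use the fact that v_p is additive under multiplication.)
v_13(119927639) = 5

v_p(x) = 2 (factor: 3211 = 13^2 · 19); v_p(y) = 3 (factor: 37349 = 13^3 · 17). Additivity: v_p(xy) = v_p(x) + v_p(y) = 2 + 3 = 5. (Direct check: xy = 119927639 = 13^5 · (323).)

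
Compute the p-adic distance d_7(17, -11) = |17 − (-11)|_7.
d_7(17, -11) = 1/7

Step 1 — x − y = 17 − (-11) = 28. Step 2 — v_7(28) = 1 (factor: 28 = (7^1 · 4); the sign does not affect v_p). Step 3 — |x − y|_7 = 7^{-1} = 1/7.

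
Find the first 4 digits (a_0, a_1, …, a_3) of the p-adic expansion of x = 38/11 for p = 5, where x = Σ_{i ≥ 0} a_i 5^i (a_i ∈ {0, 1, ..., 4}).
(a_0, …, a_3) = (3, 1, 3, 3)

v_5(38/11) = 0 (numerator and denominator both coprime to 5), so x ∈ ℤ_5^×. Compute digits iteratively via a_i = x_i mod 5, x_{i+1} = (x_i − a_i)/5, with x_0 = x:
  x_0 = 38/11;  a_0 = 3;  x_1 = (x_0 − 3)/5 = 1/11
  x_1 = 1/11;  a_1 = 1;  x_2 = (x_1 − 1)/5 = -2/11
  x_2 = -2/11;  a_2 = 3;  x_3 = (x_2 − 3)/5 = -7/11
  x_3 = -7/11;  a_3 = 3;  x_4 = (x_3 − 3)/5 = -8/11
Digits: (3, 1, 3, 3).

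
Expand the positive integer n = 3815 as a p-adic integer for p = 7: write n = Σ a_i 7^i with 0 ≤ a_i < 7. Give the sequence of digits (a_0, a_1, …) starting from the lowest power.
(a_0, a_1, …) = (0, 6, 0, 4, 1)

Repeated division by 7 gives the digits low-to-high: 3815 = 6·7^1 + 4·7^3 + 1·7^4. Digit sequence: (0, 6, 0, 4, 1).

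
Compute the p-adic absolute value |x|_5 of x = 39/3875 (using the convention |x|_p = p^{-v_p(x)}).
|39/3875|_5 = 125

Step 1 — compute v_5(x) by factoring powers of 5 out of the numerator and denominator: v_5(39/3875) = -3. Step 2 — apply |x|_p = p^{-v_p(x)} = 5^{3} = 125.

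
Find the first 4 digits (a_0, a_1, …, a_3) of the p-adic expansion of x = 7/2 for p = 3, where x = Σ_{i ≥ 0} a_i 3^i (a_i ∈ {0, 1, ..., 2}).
(a_0, …, a_3) = (2, 2, 1, 1)

v_3(7/2) = 0 (numerator and denominator both coprime to 3), so x ∈ ℤ_3^×. Compute digits iteratively via a_i = x_i mod 3, x_{i+1} = (x_i − a_i)/3, with x_0 = x:
  x_0 = 7/2;  a_0 = 2;  x_1 = (x_0 − 2)/3 = 1/2
  x_1 = 1/2;  a_1 = 2;  x_2 = (x_1 − 2)/3 = -1/2
  x_2 = -1/2;  a_2 = 1;  x_3 = (x_2 − 1)/3 = -1/2
  x_3 = -1/2;  a_3 = 1;  x_4 = (x_3 − 1)/3 = -1/2
Digits: (2, 2, 1, 1).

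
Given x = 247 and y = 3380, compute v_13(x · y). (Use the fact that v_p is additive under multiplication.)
v_13(834860) = 3

v_p(x) = 1 (factor: 247 = 13^1 · 19); v_p(y) = 2 (factor: 3380 = 13^2 · 20). Additivity: v_p(xy) = v_p(x) + v_p(y) = 1 + 2 = 3. (Direct check: xy = 834860 = 13^3 · (380).)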